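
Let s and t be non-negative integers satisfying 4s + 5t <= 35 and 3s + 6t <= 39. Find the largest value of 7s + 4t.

56

Relaxing integrality, the LP optimum is 61.25 at (s,t) = (8.75, 0), which is not an integer point.
(s,t)=(8,0): 4·8+5·0=32≤35, 3·8+6·0=24≤39, objective 56.
(s,t)=(7,1): 4·7+5·1=33≤35, 3·7+6·1=27≤39, objective 53.
(s,t)=(7,0): 4·7+5·0=28≤35, 3·7+6·0=21≤39, objective 49.
Maximum is 56 at (s,t)=(8,0).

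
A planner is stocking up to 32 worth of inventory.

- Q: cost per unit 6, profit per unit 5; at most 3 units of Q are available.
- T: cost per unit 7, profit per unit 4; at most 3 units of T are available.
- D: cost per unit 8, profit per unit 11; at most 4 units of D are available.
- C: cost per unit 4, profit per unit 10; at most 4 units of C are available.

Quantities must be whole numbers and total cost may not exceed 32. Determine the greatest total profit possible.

This is a bounded integer knapsack.
C has the best ratio (10/4); taking only C gives at most 4×10 = 40 (stopped by the supply cap of 4).
Mixing does better — 2×D and 4×C: cost 32 ≤ 32, profit 2·11 + 4·10 = 62.

62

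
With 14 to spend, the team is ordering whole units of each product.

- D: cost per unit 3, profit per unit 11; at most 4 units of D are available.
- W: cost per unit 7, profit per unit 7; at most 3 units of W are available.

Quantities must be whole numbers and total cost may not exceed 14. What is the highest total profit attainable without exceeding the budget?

D has the best ratio (11/3); taking only D gives at most 4×11 = 44 (stopped by the cost limit).
Optimal: 4×D: cost 12 ≤ 14, profit 4·11 = 44.

44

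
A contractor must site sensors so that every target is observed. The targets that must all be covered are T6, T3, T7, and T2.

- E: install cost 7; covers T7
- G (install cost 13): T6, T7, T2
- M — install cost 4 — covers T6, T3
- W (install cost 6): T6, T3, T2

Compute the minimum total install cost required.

The greedy cost-per-new-target heuristic would pick M, W, and E for 17, but a cheaper cover exists.
Choose E and W: together they cover T6, T3, T7, T2 — every target.
Total install cost: 7 + 6 = 13.
No cover costs less than 13.

13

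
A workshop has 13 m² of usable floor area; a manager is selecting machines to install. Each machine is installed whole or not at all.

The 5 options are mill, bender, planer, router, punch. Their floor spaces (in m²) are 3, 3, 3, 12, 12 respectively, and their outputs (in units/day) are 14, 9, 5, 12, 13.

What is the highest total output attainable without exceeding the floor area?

This is an integer program with binary decision variables.
Allowing fractional choices, the relaxed optimum would be about 32.3, but machines are indivisible.
mill + bender + planer: floor space 3 + 3 + 3 = 9 ≤ 13, output 14 + 9 + 5 = 28.
mill + bender: floor space 3 + 3 = 6 ≤ 13, output 14 + 9 = 23.
Best is mill, bender, and planer with total output 28.

28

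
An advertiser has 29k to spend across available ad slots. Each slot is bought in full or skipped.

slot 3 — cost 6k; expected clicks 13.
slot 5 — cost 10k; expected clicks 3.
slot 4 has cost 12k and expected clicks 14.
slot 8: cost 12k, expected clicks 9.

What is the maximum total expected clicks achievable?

30

Take slot 3, slot 5, and slot 4: cost 6 + 10 + 12 = 28 ≤ 29, expected clicks 13 + 3 + 14 = 30.
No other feasible combination does better.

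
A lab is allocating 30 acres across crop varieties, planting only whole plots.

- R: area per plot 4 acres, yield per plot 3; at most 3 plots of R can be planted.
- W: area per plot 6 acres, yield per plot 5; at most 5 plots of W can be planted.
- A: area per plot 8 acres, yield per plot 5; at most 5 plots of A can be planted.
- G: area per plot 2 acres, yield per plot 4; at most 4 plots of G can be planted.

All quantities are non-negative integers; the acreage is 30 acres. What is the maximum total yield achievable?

34

G has the best ratio (4/2); taking only G gives at most 4×4 = 16 (stopped by the supply cap of 4).
Mixing does better — 1×R, 3×W, and 4×G: area 30 ≤ 30, yield 1·3 + 3·5 + 4·4 = 34.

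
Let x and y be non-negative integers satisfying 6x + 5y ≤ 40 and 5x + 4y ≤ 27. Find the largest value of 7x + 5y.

(x,y)=(3,3) is feasible, giving 36.
(x,y)=(5,0) is feasible, giving 35.
(x,y)=(2,4) is feasible, giving 34.
The best lattice point is (3,3), giving 36.

36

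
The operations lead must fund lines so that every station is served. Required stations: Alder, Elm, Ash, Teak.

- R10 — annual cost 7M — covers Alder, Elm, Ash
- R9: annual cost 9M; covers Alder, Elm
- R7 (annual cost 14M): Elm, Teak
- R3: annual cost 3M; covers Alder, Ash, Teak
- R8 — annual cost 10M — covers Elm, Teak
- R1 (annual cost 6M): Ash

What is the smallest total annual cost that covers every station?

10

This is an integer covering problem.
Choose R10 and R3: together they cover Alder, Elm, Ash, Teak — every station.
Total annual cost: 7 + 3 = 10.
No cover costs less than 10.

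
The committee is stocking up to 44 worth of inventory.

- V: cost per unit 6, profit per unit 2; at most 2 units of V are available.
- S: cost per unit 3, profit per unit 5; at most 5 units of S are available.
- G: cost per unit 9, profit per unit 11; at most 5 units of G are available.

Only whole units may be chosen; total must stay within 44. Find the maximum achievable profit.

This is a bounded integer knapsack.
S has the best ratio (5/3); taking only S gives at most 5×5 = 25 (stopped by the supply cap of 5).
Mixing does better — 5×S and 3×G: cost 42 ≤ 44, profit 5·5 + 3·11 = 58.

58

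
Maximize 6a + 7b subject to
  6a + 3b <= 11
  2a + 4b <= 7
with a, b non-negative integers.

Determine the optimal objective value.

13

(a,b)=(1,1): 6·1+3·1=9≤11, 2·1+4·1=6≤7, objective 13.
(a,b)=(0,1): 6·0+3·1=3≤11, 2·0+4·1=4≤7, objective 7.
(a,b)=(1,0): 6·1+3·0=6≤11, 2·1+4·0=2≤7, objective 6.
No feasible integer point exceeds 13.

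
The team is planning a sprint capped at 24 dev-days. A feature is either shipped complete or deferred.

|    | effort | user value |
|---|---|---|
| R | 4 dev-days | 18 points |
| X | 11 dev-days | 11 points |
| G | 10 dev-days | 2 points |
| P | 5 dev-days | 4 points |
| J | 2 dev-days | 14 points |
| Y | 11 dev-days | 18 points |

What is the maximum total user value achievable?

54

This is a 0-1 knapsack instance.
R + J + Y: effort 4 + 2 + 11 = 17 ≤ 24, user value 18 + 14 + 18 = 50.
R + X + P + J: effort 4 + 11 + 5 + 2 = 22 ≤ 24, user value 18 + 11 + 4 + 14 = 47.
R + P + J + Y: effort 4 + 5 + 2 + 11 = 22 ≤ 24, user value 18 + 4 + 14 + 18 = 54.
Best is R, P, J, and Y with total user value 54.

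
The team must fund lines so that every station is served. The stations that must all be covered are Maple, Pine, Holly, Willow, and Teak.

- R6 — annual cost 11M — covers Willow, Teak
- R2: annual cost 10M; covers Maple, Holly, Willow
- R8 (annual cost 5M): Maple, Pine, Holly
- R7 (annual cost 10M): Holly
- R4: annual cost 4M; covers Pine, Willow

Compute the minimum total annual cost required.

16

The greedy cost-per-new-station heuristic would pick R8, R4, and R6 for 20, but a cheaper cover exists.
Choose R6 and R8: together they cover Maple, Pine, Holly, Willow, Teak — every station.
Total annual cost: 11 + 5 = 16.
No cover costs less than 16.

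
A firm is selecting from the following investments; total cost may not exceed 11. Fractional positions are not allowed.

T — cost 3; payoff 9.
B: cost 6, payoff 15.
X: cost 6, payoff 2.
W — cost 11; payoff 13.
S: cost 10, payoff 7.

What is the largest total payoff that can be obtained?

Allowing fractional choices, the relaxed optimum would be about 26.4, but investments are indivisible.
W: cost 11 ≤ 11, payoff 13.
B: cost 6 ≤ 11, payoff 15.
T + B: cost 3 + 6 = 9 ≤ 11, payoff 9 + 15 = 24.
Best is T and B with total payoff 24.

24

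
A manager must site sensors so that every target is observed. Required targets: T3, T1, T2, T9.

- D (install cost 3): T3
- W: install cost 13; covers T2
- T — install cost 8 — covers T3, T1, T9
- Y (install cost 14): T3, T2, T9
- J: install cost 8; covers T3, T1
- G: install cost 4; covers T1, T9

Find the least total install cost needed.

Choose Y and G: together they cover T3, T1, T2, T9 — every target.
Total install cost: 14 + 4 = 18.

18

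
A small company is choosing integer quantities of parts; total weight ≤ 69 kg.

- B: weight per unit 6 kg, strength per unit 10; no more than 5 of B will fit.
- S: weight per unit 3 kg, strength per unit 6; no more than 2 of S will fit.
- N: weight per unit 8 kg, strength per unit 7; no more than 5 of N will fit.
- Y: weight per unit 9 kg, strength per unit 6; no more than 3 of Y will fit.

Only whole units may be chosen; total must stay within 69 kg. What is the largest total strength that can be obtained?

90

5×B, 2×S, and 4×N: weight 68 ≤ 69, strength 5·10 + 2·6 + 4·7 = 90.
5×B, 2×S, 3×N, and 1×Y: weight 69 ≤ 69, strength 5·10 + 2·6 + 3·7 + 1·6 = 89.
Best is 90.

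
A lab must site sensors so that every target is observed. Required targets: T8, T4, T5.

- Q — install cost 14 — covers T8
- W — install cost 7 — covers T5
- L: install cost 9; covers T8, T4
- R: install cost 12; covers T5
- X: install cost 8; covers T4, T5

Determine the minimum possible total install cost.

16

This is a weighted set-cover instance.
The greedy cost-per-new-target heuristic would pick X and L for 17, but a cheaper cover exists.
Choose W and L: together they cover T8, T4, T5 — every target.
Total install cost: 7 + 9 = 16.
No cover costs less than 16.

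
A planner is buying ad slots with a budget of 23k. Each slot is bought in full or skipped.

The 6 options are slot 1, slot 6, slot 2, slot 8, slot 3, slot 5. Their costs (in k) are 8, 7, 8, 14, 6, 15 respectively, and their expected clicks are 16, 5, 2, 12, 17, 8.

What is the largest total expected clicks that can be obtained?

This is a 0-1 knapsack instance.
slot 1 + slot 3: cost 8 + 6 = 14 ≤ 23, expected clicks 16 + 17 = 33.
slot 1 + slot 6 + slot 3: cost 8 + 7 + 6 = 21 ≤ 23, expected clicks 16 + 5 + 17 = 38.
slot 1 + slot 2 + slot 3: cost 8 + 8 + 6 = 22 ≤ 23, expected clicks 16 + 2 + 17 = 35.
Best is slot 1, slot 6, and slot 3 with total expected clicks 38.

38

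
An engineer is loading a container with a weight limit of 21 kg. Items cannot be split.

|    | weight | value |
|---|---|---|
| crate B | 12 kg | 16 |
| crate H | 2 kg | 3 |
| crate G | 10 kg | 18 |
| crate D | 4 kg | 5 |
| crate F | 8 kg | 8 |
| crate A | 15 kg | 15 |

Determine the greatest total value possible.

29

Allowing fractional choices, the relaxed optimum would be about 33.0, but items are indivisible.
crate H + crate G + crate F: weight 2 + 10 + 8 = 20 ≤ 21, value 3 + 18 + 8 = 29.
crate H + crate G + crate D: weight 2 + 10 + 4 = 16 ≤ 21, value 3 + 18 + 5 = 26.
Best is crate H, crate G, and crate F with total value 29.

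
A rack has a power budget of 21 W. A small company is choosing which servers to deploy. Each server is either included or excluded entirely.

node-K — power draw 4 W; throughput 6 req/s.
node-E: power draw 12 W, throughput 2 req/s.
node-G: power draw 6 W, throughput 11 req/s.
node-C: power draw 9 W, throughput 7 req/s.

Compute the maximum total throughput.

This is a 0-1 knapsack instance.
Allowing fractional choices, the relaxed optimum would be about 24.3, but servers are indivisible.
node-K + node-G + node-C: power draw 4 + 6 + 9 = 19 ≤ 21, throughput 6 + 11 + 7 = 24.
node-G + node-C: power draw 6 + 9 = 15 ≤ 21, throughput 11 + 7 = 18.
node-K + node-G: power draw 4 + 6 = 10 ≤ 21, throughput 6 + 11 = 17.
Best is node-K, node-G, and node-C with total throughput 24.

24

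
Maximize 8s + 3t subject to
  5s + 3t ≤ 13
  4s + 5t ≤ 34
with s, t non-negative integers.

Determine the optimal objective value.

19

The continuous relaxation peaks at (2.6, 0) with value 20.80; rounding to a feasible lattice point costs some objective.
(s,t)=(2,1): 5·2+3·1=13≤13, 4·2+5·1=13≤34, objective 19.
(s,t)=(2,0): 5·2+3·0=10≤13, 4·2+5·0=8≤34, objective 16.
(s,t)=(1,2): 5·1+3·2=11≤13, 4·1+5·2=14≤34, objective 14.
The best lattice point is (2,1), giving 19.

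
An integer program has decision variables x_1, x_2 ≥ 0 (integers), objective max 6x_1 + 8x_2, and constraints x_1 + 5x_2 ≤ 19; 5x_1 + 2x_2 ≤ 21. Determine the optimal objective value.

(x_1,x_2)=(3,3): 1·3+5·3=18≤19, 5·3+2·3=21≤21, objective 42.
(x_1,x_2)=(2,3): 1·2+5·3=17≤19, 5·2+2·3=16≤21, objective 36.
(x_1,x_2)=(3,2): 1·3+5·2=13≤19, 5·3+2·2=19≤21, objective 34.
The best lattice point is (3,3), giving 42.

42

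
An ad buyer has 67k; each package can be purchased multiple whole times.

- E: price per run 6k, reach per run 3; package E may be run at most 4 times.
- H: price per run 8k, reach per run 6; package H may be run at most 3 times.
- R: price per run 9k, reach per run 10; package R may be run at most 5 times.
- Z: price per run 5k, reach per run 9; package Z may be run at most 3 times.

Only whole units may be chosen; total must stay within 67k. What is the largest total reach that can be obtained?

80

Z has the best ratio (9/5); taking only Z gives at most 3×9 = 27 (stopped by the supply cap of 3).
Mixing does better — 1×E, 5×R, and 3×Z: price 66 ≤ 67, reach 1·3 + 5·10 + 3·9 = 80.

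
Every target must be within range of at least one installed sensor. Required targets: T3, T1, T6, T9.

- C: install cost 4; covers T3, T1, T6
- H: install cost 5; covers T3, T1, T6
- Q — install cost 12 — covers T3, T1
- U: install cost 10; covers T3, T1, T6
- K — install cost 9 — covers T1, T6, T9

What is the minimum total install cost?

13

Choose C and K: together they cover T3, T1, T6, T9 — every target.
Total install cost: 4 + 9 = 13.
No cover costs less than 13.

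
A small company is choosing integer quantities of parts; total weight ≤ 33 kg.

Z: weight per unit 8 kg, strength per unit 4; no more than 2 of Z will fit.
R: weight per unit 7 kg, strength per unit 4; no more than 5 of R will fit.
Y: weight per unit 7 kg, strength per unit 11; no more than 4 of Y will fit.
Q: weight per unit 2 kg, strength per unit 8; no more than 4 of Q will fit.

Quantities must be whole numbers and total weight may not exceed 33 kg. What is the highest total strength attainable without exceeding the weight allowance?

Q has the best ratio (8/2); taking only Q gives at most 4×8 = 32 (stopped by the supply cap of 4).
Mixing does better — 3×Y and 4×Q: weight 29 ≤ 33, strength 3·11 + 4·8 = 65.

65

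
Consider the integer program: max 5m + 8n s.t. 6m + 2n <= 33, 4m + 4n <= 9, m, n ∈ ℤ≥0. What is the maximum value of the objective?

16

The continuous relaxation peaks at (0, 2.25) with value 18.00; rounding to a feasible lattice point costs some objective.
(m,n)=(0,2): 6·0+2·2=4≤33, 4·0+4·2=8≤9, objective 16.
(m,n)=(1,1): 6·1+2·1=8≤33, 4·1+4·1=8≤9, objective 13.
(m,n)=(0,1): 6·0+2·1=2≤33, 4·0+4·1=4≤9, objective 8.
No feasible integer point exceeds 16.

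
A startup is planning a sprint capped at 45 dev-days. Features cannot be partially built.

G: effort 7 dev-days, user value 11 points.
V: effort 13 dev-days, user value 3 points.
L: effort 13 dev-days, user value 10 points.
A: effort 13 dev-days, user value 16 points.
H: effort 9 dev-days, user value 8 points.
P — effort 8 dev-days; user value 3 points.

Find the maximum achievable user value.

45

Allowing fractional choices, the relaxed optimum would be about 46.1, but features are indivisible.
G + L + A + H: effort 7 + 13 + 13 + 9 = 42 ≤ 45, user value 11 + 10 + 16 + 8 = 45.
G + L + A + P: effort 7 + 13 + 13 + 8 = 41 ≤ 45, user value 11 + 10 + 16 + 3 = 40.
G + A + H + P: effort 7 + 13 + 9 + 8 = 37 ≤ 45, user value 11 + 16 + 8 + 3 = 38.
Best is G, L, A, and H with total user value 45.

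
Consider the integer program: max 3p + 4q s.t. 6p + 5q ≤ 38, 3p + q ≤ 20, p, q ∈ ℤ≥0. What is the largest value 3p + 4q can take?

The continuous relaxation peaks at (0, 7.6) with value 30.40; rounding to a feasible lattice point costs some objective.
(p,q)=(0,7) is feasible, giving 28.
(p,q)=(1,6) is feasible, giving 27.
(p,q)=(0,6) is feasible, giving 24.
No feasible integer point exceeds 28.

28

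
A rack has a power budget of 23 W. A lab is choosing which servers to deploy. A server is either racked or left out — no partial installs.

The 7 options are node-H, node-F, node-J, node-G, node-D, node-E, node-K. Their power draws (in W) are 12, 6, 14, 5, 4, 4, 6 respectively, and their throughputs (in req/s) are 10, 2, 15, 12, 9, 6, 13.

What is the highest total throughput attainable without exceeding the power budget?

Take node-G, node-D, node-E, and node-K: power draw 5 + 4 + 4 + 6 = 19 ≤ 23, throughput 12 + 9 + 6 + 13 = 40.
No other feasible combination does better.

40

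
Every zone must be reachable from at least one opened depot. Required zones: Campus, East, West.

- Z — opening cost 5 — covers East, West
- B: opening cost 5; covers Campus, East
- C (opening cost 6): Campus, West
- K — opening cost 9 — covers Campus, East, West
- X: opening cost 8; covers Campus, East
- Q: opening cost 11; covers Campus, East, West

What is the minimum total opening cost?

9

This is an integer covering problem.
K alone covers Campus, East, West — every zone.
Total opening cost: 9.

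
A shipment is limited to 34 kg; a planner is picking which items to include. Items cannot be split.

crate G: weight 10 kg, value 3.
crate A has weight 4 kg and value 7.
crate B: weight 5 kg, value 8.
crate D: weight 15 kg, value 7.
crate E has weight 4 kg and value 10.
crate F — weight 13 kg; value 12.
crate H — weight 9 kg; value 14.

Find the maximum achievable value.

44

crate A + crate E + crate F + crate H: weight 4 + 4 + 13 + 9 = 30 ≤ 34, value 7 + 10 + 12 + 14 = 43.
crate G + crate A + crate B + crate E + crate H: weight 10 + 4 + 5 + 4 + 9 = 32 ≤ 34, value 3 + 7 + 8 + 10 + 14 = 42.
crate B + crate E + crate F + crate H: weight 5 + 4 + 13 + 9 = 31 ≤ 34, value 8 + 10 + 12 + 14 = 44.
Best is crate B, crate E, crate F, and crate H with total value 44.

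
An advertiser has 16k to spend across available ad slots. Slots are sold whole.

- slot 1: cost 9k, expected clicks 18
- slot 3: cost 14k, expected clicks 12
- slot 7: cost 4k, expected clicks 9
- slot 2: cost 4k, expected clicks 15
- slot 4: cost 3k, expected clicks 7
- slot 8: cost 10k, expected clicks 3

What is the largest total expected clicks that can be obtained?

slot 1 + slot 7 + slot 4: cost 9 + 4 + 3 = 16 ≤ 16, expected clicks 18 + 9 + 7 = 34.
slot 1 + slot 2: cost 9 + 4 = 13 ≤ 16, expected clicks 18 + 15 = 33.
slot 1 + slot 2 + slot 4: cost 9 + 4 + 3 = 16 ≤ 16, expected clicks 18 + 15 + 7 = 40.
Best is slot 1, slot 2, and slot 4 with total expected clicks 40.

40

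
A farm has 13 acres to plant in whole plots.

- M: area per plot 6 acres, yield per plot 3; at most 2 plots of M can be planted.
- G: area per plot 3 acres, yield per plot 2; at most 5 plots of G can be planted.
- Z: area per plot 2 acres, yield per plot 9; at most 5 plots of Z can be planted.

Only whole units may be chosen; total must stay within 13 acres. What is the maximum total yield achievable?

Z has the best ratio (9/2); taking only Z gives at most 5×9 = 45 (stopped by the supply cap of 5).
Mixing does better — 1×G and 5×Z: area 13 ≤ 13, yield 1·2 + 5·9 = 47.

47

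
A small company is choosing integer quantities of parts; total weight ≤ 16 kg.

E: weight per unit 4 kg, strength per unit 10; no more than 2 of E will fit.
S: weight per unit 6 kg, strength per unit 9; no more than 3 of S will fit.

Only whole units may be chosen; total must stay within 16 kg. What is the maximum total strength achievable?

29

This is a bounded integer knapsack.
E has the best ratio (10/4); taking only E gives at most 2×10 = 20 (stopped by the supply cap of 2).
Mixing does better — 2×E and 1×S: weight 14 ≤ 16, strength 2·10 + 1·9 = 29.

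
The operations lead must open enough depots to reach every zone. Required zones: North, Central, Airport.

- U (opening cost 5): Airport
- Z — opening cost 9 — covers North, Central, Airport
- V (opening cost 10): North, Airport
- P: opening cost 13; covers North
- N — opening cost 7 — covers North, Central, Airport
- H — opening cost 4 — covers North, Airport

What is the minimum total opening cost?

This is a weighted set-cover instance.
N alone covers North, Central, Airport — every zone.
Total opening cost: 7.

7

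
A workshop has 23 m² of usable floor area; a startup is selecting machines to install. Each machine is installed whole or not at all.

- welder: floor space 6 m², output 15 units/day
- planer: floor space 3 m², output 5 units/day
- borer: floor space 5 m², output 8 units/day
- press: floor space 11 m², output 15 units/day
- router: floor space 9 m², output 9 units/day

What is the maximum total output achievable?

Allowing fractional choices, the relaxed optimum would be about 40.3, but machines are indivisible.
welder + planer + borer + router: floor space 6 + 3 + 5 + 9 = 23 ≤ 23, output 15 + 5 + 8 + 9 = 37.
welder + borer + press: floor space 6 + 5 + 11 = 22 ≤ 23, output 15 + 8 + 15 = 38.
Best is welder, borer, and press with total output 38.

38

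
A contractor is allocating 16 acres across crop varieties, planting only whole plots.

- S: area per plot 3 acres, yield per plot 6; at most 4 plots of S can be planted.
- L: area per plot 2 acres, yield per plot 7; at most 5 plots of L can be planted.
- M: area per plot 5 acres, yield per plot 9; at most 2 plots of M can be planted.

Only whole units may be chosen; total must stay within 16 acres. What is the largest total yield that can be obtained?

This is a bounded integer knapsack.
Take 2×S and 5×L: area 16 ≤ 16, yield 2·6 + 5·7 = 47.
L has the best ratio (7/2) and is taken to its limit of 5; remaining capacity is filled optimally with the others.

47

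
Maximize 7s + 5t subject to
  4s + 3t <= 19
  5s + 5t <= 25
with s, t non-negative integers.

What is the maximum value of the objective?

33

(s,t)=(4,1): 4·4+3·1=19≤19, 5·4+5·1=25≤25, objective 33.
(s,t)=(3,2): 4·3+3·2=18≤19, 5·3+5·2=25≤25, objective 31.
(s,t)=(4,0): 4·4+3·0=16≤19, 5·4+5·0=20≤25, objective 28.
Maximum is 33 at (s,t)=(4,1).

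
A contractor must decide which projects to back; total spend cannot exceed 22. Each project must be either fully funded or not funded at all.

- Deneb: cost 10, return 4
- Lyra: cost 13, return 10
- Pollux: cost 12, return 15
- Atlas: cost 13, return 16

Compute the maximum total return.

This is an integer program with binary decision variables.
Take Deneb and Pollux: cost 10 + 12 = 22 ≤ 22, return 4 + 15 = 19.
No other feasible combination does better.

19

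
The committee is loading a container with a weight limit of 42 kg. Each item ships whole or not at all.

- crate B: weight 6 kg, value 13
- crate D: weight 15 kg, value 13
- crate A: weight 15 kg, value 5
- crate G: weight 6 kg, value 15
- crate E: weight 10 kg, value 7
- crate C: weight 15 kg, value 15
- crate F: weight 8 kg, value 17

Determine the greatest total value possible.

60

Treat it as a binary knapsack problem.
Take crate B, crate G, crate C, and crate F: weight 6 + 6 + 15 + 8 = 35 ≤ 42, value 13 + 15 + 15 + 17 = 60.
No other feasible combination does better.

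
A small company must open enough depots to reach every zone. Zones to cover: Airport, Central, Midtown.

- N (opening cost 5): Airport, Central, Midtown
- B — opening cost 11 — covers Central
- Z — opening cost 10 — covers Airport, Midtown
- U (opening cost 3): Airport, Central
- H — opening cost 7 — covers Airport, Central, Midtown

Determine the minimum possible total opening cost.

The greedy cost-per-new-zone heuristic would pick U and N for 8, but a cheaper cover exists.
N alone covers Airport, Central, Midtown — every zone.
Total opening cost: 5.
No cover costs less than 5.

5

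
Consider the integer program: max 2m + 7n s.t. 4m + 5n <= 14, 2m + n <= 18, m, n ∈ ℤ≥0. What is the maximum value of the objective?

16

The continuous relaxation peaks at (0, 2.8) with value 19.60; rounding to a feasible lattice point costs some objective.
(m,n)=(1,2): 4·1+5·2=14≤14, 2·1+1·2=4≤18, objective 16.
(m,n)=(0,2): 4·0+5·2=10≤14, 2·0+1·2=2≤18, objective 14.
(m,n)=(2,1): 4·2+5·1=13≤14, 2·2+1·1=5≤18, objective 11.
The best lattice point is (1,2), giving 16.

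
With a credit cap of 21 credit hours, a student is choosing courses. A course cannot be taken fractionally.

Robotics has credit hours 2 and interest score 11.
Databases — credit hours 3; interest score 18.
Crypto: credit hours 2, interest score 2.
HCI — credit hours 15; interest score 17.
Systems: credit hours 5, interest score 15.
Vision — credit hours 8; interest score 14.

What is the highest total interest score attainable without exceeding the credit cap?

Robotics + Databases + Systems + Vision: credit hours 2 + 3 + 5 + 8 = 18 ≤ 21, interest score 11 + 18 + 15 + 14 = 58.
Robotics + Databases + Crypto + Systems + Vision: credit hours 2 + 3 + 2 + 5 + 8 = 20 ≤ 21, interest score 11 + 18 + 2 + 15 + 14 = 60.
Best is Robotics, Databases, Crypto, Systems, and Vision with total interest score 60.

60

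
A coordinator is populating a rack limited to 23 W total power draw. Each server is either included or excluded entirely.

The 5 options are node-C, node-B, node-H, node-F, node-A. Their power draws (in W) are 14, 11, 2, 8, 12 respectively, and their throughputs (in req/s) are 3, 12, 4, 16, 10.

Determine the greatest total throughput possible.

node-B + node-H + node-F: power draw 11 + 2 + 8 = 21 ≤ 23, throughput 12 + 4 + 16 = 32.
node-B + node-F: power draw 11 + 8 = 19 ≤ 23, throughput 12 + 16 = 28.
node-H + node-F + node-A: power draw 2 + 8 + 12 = 22 ≤ 23, throughput 4 + 16 + 10 = 30.
Best is node-B, node-H, and node-F with total throughput 32.

32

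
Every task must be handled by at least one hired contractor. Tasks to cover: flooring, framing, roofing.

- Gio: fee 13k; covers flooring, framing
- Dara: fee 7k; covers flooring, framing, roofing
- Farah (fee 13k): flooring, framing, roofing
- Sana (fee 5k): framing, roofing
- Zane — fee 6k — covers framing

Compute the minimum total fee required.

Dara alone covers flooring, framing, roofing — every task.
Total fee: 7.
No cover costs less than 7.

7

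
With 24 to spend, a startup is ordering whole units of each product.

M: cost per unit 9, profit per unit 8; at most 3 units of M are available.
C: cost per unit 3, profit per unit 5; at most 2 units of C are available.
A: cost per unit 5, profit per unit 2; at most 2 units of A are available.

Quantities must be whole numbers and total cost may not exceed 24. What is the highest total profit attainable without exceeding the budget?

This is a bounded integer knapsack.
C has the best ratio (5/3); taking only C gives at most 2×5 = 10 (stopped by the supply cap of 2).
Mixing does better — 2×M and 2×C: cost 24 ≤ 24, profit 2·8 + 2·5 = 26.

26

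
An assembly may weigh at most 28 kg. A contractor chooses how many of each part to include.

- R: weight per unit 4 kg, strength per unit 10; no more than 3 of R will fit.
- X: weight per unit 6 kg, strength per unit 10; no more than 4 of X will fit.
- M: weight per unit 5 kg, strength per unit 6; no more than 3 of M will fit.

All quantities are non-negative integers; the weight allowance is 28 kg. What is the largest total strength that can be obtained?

R has the best ratio (10/4); taking only R gives at most 3×10 = 30 (stopped by the supply cap of 3).
Mixing does better — 3×R, 1×X, and 2×M: weight 28 ≤ 28, strength 3·10 + 1·10 + 2·6 = 52.

52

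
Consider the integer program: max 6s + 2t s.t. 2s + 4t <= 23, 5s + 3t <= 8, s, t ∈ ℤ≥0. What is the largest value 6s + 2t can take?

The continuous relaxation peaks at (1.6, 0) with value 9.60; rounding to a feasible lattice point costs some objective.
(s,t)=(1,1): 2·1+4·1=6≤23, 5·1+3·1=8≤8, objective 8.
(s,t)=(1,0): 2·1+4·0=2≤23, 5·1+3·0=5≤8, objective 6.
(s,t)=(0,2): 2·0+4·2=8≤23, 5·0+3·2=6≤8, objective 4.
The best lattice point is (1,1), giving 8.

8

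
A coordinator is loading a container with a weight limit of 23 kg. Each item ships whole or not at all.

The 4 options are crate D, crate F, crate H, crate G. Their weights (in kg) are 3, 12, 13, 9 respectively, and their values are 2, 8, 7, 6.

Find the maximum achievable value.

This is an integer program with binary decision variables.
Allowing fractional choices, the relaxed optimum would be about 15.3, but items are indivisible.
crate F + crate G: weight 12 + 9 = 21 ≤ 23, value 8 + 6 = 14.
crate H + crate G: weight 13 + 9 = 22 ≤ 23, value 7 + 6 = 13.
Best is crate F and crate G with total value 14.

14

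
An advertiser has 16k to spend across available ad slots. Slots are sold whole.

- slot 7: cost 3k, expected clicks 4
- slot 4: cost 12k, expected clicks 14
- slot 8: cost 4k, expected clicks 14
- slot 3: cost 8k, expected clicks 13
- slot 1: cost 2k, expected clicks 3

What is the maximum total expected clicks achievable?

Take slot 7, slot 8, and slot 3: cost 3 + 4 + 8 = 15 ≤ 16, expected clicks 4 + 14 + 13 = 31.
No other feasible combination does better.

31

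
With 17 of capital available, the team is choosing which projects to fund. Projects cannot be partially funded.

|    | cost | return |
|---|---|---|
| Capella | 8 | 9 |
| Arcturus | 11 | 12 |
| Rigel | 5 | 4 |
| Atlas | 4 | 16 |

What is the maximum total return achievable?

This is a 0-1 knapsack instance.
Take Capella, Rigel, and Atlas: cost 8 + 5 + 4 = 17 ≤ 17, return 9 + 4 + 16 = 29.
No other feasible combination does better.

29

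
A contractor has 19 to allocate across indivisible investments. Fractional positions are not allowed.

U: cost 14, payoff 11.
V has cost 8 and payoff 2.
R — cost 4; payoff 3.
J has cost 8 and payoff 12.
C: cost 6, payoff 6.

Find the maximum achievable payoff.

Take R, J, and C: cost 4 + 8 + 6 = 18 ≤ 19, payoff 3 + 12 + 6 = 21.
No other feasible combination does better.

21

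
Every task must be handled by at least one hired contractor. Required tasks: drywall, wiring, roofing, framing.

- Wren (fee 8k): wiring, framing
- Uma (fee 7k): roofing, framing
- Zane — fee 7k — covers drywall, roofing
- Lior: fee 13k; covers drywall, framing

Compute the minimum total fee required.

The greedy cost-per-new-task heuristic would pick Uma, Zane, and Wren for 22, but a cheaper cover exists.
Choose Wren and Zane: together they cover drywall, wiring, roofing, framing — every task.
Total fee: 8 + 7 = 15.
No cover costs less than 15.

15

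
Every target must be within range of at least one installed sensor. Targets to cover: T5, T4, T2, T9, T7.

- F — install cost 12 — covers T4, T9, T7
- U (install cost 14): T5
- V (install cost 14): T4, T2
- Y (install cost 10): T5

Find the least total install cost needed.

This is an integer covering problem.
Choose F, V, and Y: together they cover T5, T4, T2, T9, T7 — every target.
Total install cost: 12 + 14 + 10 = 36.
No cover costs less than 36.

36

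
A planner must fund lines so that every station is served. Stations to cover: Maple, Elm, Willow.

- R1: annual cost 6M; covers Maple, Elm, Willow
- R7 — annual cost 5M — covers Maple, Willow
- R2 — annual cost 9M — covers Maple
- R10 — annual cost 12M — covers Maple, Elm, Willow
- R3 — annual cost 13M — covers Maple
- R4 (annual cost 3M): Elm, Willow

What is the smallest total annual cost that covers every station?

This is a weighted set-cover instance.
The greedy cost-per-new-station heuristic would pick R4 and R7 for 8, but a cheaper cover exists.
R1 alone covers Maple, Elm, Willow — every station.
Total annual cost: 6.
No cover costs less than 6.

6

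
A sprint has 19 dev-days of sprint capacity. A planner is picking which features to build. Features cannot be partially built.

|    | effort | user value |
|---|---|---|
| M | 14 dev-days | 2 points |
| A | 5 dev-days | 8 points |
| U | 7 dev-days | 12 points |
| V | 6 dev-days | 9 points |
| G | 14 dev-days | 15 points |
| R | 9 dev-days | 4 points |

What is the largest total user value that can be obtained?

Treat it as a binary knapsack problem.
Take A, U, and V: effort 5 + 7 + 6 = 18 ≤ 19, user value 8 + 12 + 9 = 29.
No other feasible combination does better.

29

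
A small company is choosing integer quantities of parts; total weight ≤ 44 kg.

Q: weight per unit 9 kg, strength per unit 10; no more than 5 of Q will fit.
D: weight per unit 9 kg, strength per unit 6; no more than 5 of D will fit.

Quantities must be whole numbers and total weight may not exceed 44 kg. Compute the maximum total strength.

Take 4×Q: weight 36 ≤ 44, strength 4·10 = 40.
No other integer combination yields more.

40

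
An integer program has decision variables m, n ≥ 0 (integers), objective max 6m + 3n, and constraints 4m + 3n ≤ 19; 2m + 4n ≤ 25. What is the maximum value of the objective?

27

(m,n)=(4,1) is feasible, giving 27.
(m,n)=(4,0) is feasible, giving 24.
(m,n)=(3,2) is feasible, giving 24.
No feasible integer point exceeds 27.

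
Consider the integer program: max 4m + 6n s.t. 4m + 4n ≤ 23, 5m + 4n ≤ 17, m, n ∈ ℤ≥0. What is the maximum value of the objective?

24

(m,n)=(0,4): 4·0+4·4=16≤23, 5·0+4·4=16≤17, objective 24.
(m,n)=(1,3): 4·1+4·3=16≤23, 5·1+4·3=17≤17, objective 22.
(m,n)=(0,3): 4·0+4·3=12≤23, 5·0+4·3=12≤17, objective 18.
No feasible integer point exceeds 24.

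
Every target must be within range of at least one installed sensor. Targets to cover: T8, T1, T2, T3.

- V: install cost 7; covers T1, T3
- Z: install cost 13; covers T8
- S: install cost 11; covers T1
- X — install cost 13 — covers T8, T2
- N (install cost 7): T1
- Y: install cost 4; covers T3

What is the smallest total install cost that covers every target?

20

Choose V and X: together they cover T8, T1, T2, T3 — every target.
Total install cost: 7 + 13 = 20.
No cover costs less than 20.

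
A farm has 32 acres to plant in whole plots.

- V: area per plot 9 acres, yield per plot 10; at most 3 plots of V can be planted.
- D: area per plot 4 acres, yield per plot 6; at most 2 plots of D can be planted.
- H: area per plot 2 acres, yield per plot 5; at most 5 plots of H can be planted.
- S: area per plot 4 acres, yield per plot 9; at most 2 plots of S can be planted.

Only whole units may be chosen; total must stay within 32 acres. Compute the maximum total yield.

1×V, 1×D, 5×H, and 2×S: area 31 ≤ 32, yield 1·10 + 1·6 + 5·5 + 2·9 = 59.
1×V, 2×D, 5×H, and 1×S: area 31 ≤ 32, yield 1·10 + 2·6 + 5·5 + 1·9 = 56.
Best is 59.

59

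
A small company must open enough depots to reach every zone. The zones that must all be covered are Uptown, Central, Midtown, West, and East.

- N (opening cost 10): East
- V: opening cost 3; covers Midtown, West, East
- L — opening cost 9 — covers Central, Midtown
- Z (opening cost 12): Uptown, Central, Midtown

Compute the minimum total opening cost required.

This is a weighted set-cover instance.
Choose V and Z: together they cover Uptown, Central, Midtown, West, East — every zone.
Total opening cost: 3 + 12 = 15.
No cover costs less than 15.

15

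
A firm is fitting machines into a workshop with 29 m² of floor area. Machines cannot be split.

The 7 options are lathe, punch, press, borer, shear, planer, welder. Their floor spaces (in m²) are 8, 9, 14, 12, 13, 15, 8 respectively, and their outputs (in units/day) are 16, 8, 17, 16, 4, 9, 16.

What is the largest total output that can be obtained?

Allowing fractional choices, the relaxed optimum would be about 49.2, but machines are indivisible.
lathe + borer + welder: floor space 8 + 12 + 8 = 28 ≤ 29, output 16 + 16 + 16 = 48.
lathe + punch + welder: floor space 8 + 9 + 8 = 25 ≤ 29, output 16 + 8 + 16 = 40.
lathe + punch + borer: floor space 8 + 9 + 12 = 29 ≤ 29, output 16 + 8 + 16 = 40.
Best is lathe, borer, and welder with total output 48.

48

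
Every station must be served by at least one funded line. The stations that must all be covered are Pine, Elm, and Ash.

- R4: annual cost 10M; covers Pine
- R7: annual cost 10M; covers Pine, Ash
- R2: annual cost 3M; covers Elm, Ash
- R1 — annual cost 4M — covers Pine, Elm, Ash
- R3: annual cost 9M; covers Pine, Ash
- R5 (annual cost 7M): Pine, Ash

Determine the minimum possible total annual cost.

R1 alone covers Pine, Elm, Ash — every station.
Total annual cost: 4.
No cover costs less than 4.

4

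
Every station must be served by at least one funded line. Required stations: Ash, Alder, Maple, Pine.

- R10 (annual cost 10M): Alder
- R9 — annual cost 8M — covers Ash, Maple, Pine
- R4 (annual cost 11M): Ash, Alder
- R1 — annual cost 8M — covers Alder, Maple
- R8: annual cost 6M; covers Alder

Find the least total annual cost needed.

Choose R9 and R8: together they cover Ash, Alder, Maple, Pine — every station.
Total annual cost: 8 + 6 = 14.
No cover costs less than 14.

14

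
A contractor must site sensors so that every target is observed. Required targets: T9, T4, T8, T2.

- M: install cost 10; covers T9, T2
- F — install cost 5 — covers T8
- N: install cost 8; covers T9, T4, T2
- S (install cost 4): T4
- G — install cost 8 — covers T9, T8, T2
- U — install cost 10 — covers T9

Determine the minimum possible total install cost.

12

The greedy cost-per-new-target heuristic would pick N and F for 13, but a cheaper cover exists.
Choose S and G: together they cover T9, T4, T8, T2 — every target.
Total install cost: 4 + 8 = 12.
No cover costs less than 12.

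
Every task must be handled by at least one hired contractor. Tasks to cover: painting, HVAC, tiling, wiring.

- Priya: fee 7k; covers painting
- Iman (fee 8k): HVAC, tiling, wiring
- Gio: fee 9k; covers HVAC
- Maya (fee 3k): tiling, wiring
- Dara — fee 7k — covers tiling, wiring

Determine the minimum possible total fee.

The greedy cost-per-new-task heuristic would pick Maya, Priya, and Iman for 18, but a cheaper cover exists.
Choose Priya and Iman: together they cover painting, HVAC, tiling, wiring — every task.
Total fee: 7 + 8 = 15.
No cover costs less than 15.

15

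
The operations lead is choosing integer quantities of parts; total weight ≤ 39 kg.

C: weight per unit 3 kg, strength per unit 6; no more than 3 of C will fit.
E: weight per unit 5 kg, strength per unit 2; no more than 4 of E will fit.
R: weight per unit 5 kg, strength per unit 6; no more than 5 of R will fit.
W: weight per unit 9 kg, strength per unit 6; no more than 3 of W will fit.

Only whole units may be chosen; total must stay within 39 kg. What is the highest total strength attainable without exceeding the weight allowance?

Take 3×C, 1×E, and 5×R: weight 39 ≤ 39, strength 3·6 + 1·2 + 5·6 = 50.
C has the best ratio (6/3) and is taken to its limit of 3; remaining capacity is filled optimally with the others.

50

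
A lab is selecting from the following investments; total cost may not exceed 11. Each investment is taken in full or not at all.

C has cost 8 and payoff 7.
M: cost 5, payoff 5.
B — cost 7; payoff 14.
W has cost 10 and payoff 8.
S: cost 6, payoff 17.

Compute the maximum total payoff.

Take M and S: cost 5 + 6 = 11 ≤ 11, payoff 5 + 17 = 22.
No other feasible combination does better.

22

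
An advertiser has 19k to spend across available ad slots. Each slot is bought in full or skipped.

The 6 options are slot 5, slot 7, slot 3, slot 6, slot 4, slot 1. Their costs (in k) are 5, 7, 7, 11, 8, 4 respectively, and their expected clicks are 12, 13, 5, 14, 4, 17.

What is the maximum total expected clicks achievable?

42

Take slot 5, slot 7, and slot 1: cost 5 + 7 + 4 = 16 ≤ 19, expected clicks 12 + 13 + 17 = 42.
No other feasible combination does better.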